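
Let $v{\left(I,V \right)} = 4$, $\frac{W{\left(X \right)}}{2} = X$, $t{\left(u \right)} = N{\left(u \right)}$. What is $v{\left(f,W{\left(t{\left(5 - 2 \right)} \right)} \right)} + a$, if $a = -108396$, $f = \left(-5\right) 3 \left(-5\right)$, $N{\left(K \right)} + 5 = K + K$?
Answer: $-108392$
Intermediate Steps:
$N{\left(K \right)} = -5 + 2 K$ ($N{\left(K \right)} = -5 + \left(K + K\right) = -5 + 2 K$)
$t{\left(u \right)} = -5 + 2 u$
$W{\left(X \right)} = 2 X$
$f = 75$ ($f = \left(-15\right) \left(-5\right) = 75$)
$v{\left(f,W{\left(t{\left(5 - 2 \right)} \right)} \right)} + a = 4 - 108396 = -108392$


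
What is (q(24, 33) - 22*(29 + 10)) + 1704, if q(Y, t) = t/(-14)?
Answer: 11811/14 ≈ 843.64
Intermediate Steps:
q(Y, t) = -t/14 (q(Y, t) = t*(-1/14) = -t/14)
(q(24, 33) - 22*(29 + 10)) + 1704 = (-1/14*33 - 22*(29 + 10)) + 1704 = (-33/14 - 22*39) + 1704 = (-33/14 - 858) + 1704 = -12045/14 + 1704 = 11811/14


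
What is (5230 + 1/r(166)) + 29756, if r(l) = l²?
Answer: 964074217/27556 ≈ 34986.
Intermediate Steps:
(5230 + 1/r(166)) + 29756 = (5230 + 1/(166²)) + 29756 = (5230 + 1/27556) + 29756 = 144117881/27556 + 29756 = 964074217/27556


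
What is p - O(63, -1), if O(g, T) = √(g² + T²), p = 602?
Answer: 602 - √3970 ≈ 538.99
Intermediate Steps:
O(g, T) = √(T² + g²)
p - O(63, -1) = 602 - √((-1)² + 63²) = 602 - √(1 + 3969) = 602 - √3970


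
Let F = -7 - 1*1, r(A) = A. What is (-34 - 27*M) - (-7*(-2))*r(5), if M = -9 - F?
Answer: -77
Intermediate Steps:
F = -8 (F = -7 - 1 = -8)
M = -1 (M = -9 - 1*(-8) = -9 + 8 = -1)
(-34 - 27*M) - (-7*(-2))*r(5) = (-34 - 27*(-1)) - (-7*(-2))*5 = (-34 + 27) - 14*5 = -7 - 1*70 = -7 - 70 = -77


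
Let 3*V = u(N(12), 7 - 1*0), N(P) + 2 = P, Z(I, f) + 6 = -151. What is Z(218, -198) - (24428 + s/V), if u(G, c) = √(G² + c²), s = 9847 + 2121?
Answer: -24585 - 35904*√149/149 ≈ -27526.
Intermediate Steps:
Z(I, f) = -157 (Z(I, f) = -6 - 151 = -157)
N(P) = -2 + P
s = 11968
V = √149/3 (V = √((-2 + 12)² + (7 - 1*0)²)/3 = √(10² + (7 + 0)²)/3 = √(100 + 7²)/3 = √(100 + 49)/3 = √149/3 ≈ 4.0689)
Z(218, -198) - (24428 + s/V) = -157 - (24428 + 11968/((√149/3))) = -157 - (24428 + 11968*(3*√149/149)) = -157 - (24428 + 35904*√149/149) = -157 + (-24428 - 35904*√149/149) = -24585 - 35904*√149/149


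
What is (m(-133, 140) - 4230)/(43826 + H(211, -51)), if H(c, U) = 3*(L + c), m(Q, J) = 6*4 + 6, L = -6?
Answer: -4200/44441 ≈ -0.094507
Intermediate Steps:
m(Q, J) = 30 (m(Q, J) = 24 + 6 = 30)
H(c, U) = -18 + 3*c (H(c, U) = 3*(-6 + c) = -18 + 3*c)
(m(-133, 140) - 4230)/(43826 + H(211, -51)) = (30 - 4230)/(43826 + (-18 + 3*211)) = -4200/(43826 + (-18 + 633)) = -4200/(43826 + 615) = -4200/44441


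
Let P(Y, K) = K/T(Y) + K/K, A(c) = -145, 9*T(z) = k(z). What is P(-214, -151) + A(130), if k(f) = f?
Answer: -29457/214 ≈ -137.65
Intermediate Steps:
T(z) = z/9
P(Y, K) = 1 + 9*K/Y (P(Y, K) = K/((Y/9)) + K/K = K*(9/Y) + 1 = 9*K/Y + 1 = 1 + 9*K/Y)
P(-214, -151) + A(130) = (-214 + 9*(-151))/(-214) - 145 = -(-214 - 1359)/214 - 145 = -1/214*(-1573) - 145 = 1573/214 - 145 = -29457/214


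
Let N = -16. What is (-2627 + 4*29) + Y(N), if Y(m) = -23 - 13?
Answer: -2547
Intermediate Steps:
Y(m) = -36
(-2627 + 4*29) + Y(N) = (-2627 + 4*29) - 36 = (-2627 + 116) - 36 = -2511 - 36 = -2547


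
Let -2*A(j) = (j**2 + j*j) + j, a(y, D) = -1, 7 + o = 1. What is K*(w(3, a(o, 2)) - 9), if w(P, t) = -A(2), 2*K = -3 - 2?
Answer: 10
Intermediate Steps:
o = -6 (o = -7 + 1 = -6)
K = -5/2 (K = (-3 - 2)/2 = (1/2)*(-5) = -5/2 ≈ -2.5000)
A(j) = -j**2 - j/2 (A(j) = -((j**2 + j*j) + j)/2 = -((j**2 + j**2) + j)/2 = -(2*j**2 + j)/2 = -(j + 2*j**2)/2 = -j**2 - j/2)
w(P, t) = 5 (w(P, t) = -(-1)*2*(1/2 + 2) = -(-1)*2*5/2 = -1*(-5) = 5)
K*(w(3, a(o, 2)) - 9) = -5*(5 - 9)/2 = -5/2*(-4) = 10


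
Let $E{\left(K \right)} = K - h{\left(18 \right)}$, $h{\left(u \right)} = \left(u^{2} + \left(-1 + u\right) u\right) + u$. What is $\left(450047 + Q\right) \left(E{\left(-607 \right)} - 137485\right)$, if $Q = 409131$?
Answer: $-119202355720$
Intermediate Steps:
$h{\left(u \right)} = u + u^{2} + u \left(-1 + u\right)$ ($h{\left(u \right)} = \left(u^{2} + u \left(-1 + u\right)\right) + u = u + u^{2} + u \left(-1 + u\right)$)
$E{\left(K \right)} = -648 + K$ ($E{\left(K \right)} = K - 2 \cdot 18^{2} = K - 2 \cdot 324 = K - 648 = -648 + K$)
$\left(450047 + Q\right) \left(E{\left(-607 \right)} - 137485\right) = \left(450047 + 409131\right) \left(\left(-648 - 607\right) - 137485\right) = 859178 \left(-1255 - 137485\right) = 859178 \left(-138740\right) = -119202355720$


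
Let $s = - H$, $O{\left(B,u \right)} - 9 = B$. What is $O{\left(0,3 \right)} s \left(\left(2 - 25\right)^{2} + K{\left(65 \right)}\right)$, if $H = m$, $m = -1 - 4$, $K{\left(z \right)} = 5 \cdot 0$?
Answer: $23805$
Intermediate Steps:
$O{\left(B,u \right)} = 9 + B$
$K{\left(z \right)} = 0$
$m = -5$ ($m = -1 - 4 = -5$)
$H = -5$
$s = 5$ ($s = \left(-1\right) \left(-5\right) = 5$)
$O{\left(0,3 \right)} s \left(\left(2 - 25\right)^{2} + K{\left(65 \right)}\right) = \left(9 + 0\right) 5 \left(\left(2 - 25\right)^{2} + 0\right) = 9 \cdot 5 \left(\left(-23\right)^{2} + 0\right) = 45 \left(529 + 0\right) = 45 \cdot 529 = 23805$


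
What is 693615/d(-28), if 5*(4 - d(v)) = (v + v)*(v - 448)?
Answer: -3468075/26636 ≈ -130.20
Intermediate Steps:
d(v) = 4 - 2*v*(-448 + v)/5 (d(v) = 4 - (v + v)*(v - 448)/5 = 4 - 2*v*(-448 + v)/5)
693615/d(-28) = 693615/(4 - ⅖*(-28)² + (896/5)*(-28)) = 693615/(4 - ⅖*784 - 25088/5) = 693615/(4 - 1568/5 - 25088/5) = 693615/(-26636/5) = 693615*(-5/26636) = -3468075/26636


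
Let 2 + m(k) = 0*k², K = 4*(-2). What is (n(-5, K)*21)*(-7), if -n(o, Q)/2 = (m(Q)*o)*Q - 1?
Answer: -23814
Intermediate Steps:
K = -8
m(k) = -2 (m(k) = -2 + 0*k² = -2 + 0 = -2)
n(o, Q) = 2 + 4*Q*o (n(o, Q) = -2*((-2*o)*Q - 1) = -2*(-2*Q*o - 1) = -2*(-1 - 2*Q*o) = 2 + 4*Q*o)
(n(-5, K)*21)*(-7) = ((2 + 4*(-8)*(-5))*21)*(-7) = ((2 + 160)*21)*(-7) = (162*21)*(-7) = 3402*(-7) = -23814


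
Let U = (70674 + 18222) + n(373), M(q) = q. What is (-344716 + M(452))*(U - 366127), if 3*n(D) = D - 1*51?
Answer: 286211105944/3 ≈ 9.5404e+10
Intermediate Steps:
n(D) = -17 + D/3 (n(D) = (D - 1*51)/3 = (D - 51)/3 = (-51 + D)/3 = -17 + D/3)
U = 267010/3 (U = (70674 + 18222) + (-17 + (⅓)*373) = 88896 + (-17 + 373/3) = 88896 + 322/3 = 267010/3 ≈ 89003.)
(-344716 + M(452))*(U - 366127) = (-344716 + 452)*(267010/3 - 366127) = -344264*(-831371/3) = 286211105944/3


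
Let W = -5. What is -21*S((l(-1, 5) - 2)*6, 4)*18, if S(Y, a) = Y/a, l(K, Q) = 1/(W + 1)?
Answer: 5103/4 ≈ 1275.8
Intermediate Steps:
l(K, Q) = -¼ (l(K, Q) = 1/(-5 + 1) = 1/(-4) = -¼)
-21*S((l(-1, 5) - 2)*6, 4)*18 = -21*(-¼ - 2)*6/4*18 = -21*(-9/4*6)/4*18 = -(-567)/(2*4)*18 = -21*(-27/8)*18 = (567/8)*18 = 5103/4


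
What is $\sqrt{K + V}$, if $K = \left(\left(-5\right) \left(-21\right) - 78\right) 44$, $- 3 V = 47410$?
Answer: $\frac{i \sqrt{131538}}{3} \approx 120.89 i$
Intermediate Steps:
$V = - \frac{47410}{3}$ ($V = \left(- \frac{1}{3}\right) 47410 = - \frac{47410}{3} \approx -15803.0$)
$K = 1188$ ($K = \left(105 - 78\right) 44 = 27 \cdot 44 = 1188$)
$\sqrt{K + V} = \sqrt{1188 - \frac{47410}{3}} = \sqrt{- \frac{43846}{3}} = \frac{i \sqrt{131538}}{3}$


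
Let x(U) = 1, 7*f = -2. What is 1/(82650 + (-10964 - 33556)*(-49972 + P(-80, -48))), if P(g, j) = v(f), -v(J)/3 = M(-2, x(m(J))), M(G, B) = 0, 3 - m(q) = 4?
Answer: 1/2224836090 ≈ 4.4947e-10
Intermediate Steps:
f = -2/7 (f = (⅐)*(-2) = -2/7 ≈ -0.28571)
m(q) = -1 (m(q) = 3 - 1*4 = 3 - 4 = -1)
v(J) = 0 (v(J) = -3*0 = 0)
P(g, j) = 0
1/(82650 + (-10964 - 33556)*(-49972 + P(-80, -48))) = 1/(82650 + (-10964 - 33556)*(-49972 + 0)) = 1/(82650 - 44520*(-49972)) = 1/(82650 + 2224753440) = 1/2224836090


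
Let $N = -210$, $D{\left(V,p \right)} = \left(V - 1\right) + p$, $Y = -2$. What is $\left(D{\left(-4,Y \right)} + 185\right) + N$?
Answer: $-32$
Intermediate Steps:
$D{\left(V,p \right)} = -1 + V + p$ ($D{\left(V,p \right)} = \left(-1 + V\right) + p = -1 + V + p$)
$\left(D{\left(-4,Y \right)} + 185\right) + N = \left(\left(-1 - 4 - 2\right) + 185\right) - 210 = \left(-7 + 185\right) - 210 = 178 - 210 = -32$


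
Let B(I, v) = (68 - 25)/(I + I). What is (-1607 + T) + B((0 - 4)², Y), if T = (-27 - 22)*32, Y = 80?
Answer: -101557/32 ≈ -3173.7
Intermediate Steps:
B(I, v) = 43/(2*I) (B(I, v) = 43/((2*I)) = 43*(1/(2*I)) = 43/(2*I))
T = -1568 (T = -49*32 = -1568)
(-1607 + T) + B((0 - 4)², Y) = (-1607 - 1568) + 43/(2*((0 - 4)²)) = -3175 + 43/(2*((-4)²)) = -3175 + (43/2)/16 = -3175 + (43/2)*(1/16) = -3175 + 43/32 = -101557/32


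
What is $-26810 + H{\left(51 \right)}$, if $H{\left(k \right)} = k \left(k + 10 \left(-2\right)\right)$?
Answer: $-25229$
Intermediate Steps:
$H{\left(k \right)} = k \left(-20 + k\right)$ ($H{\left(k \right)} = k \left(k - 20\right) = k \left(-20 + k\right)$)
$-26810 + H{\left(51 \right)} = -26810 + 51 \left(-20 + 51\right) = -26810 + 51 \cdot 31 = -26810 + 1581 = -25229$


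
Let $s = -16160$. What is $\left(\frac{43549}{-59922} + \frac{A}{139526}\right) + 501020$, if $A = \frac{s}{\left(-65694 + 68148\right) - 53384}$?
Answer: $\frac{10666932754746237445}{21290463909198} \approx 5.0102 \cdot 10^{5}$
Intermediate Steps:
$A = \frac{1616}{5093}$ ($A = - \frac{16160}{\left(-65694 + 68148\right) - 53384} = - \frac{16160}{2454 - 53384} = - \frac{16160}{-50930} = \left(-16160\right) \left(- \frac{1}{50930}\right) = \frac{1616}{5093} \approx 0.3173$)
$\left(\frac{43549}{-59922} + \frac{A}{139526}\right) + 501020 = \left(\frac{43549}{-59922} + \frac{1616}{5093 \cdot 139526}\right) + 501020 = \left(43549 \left(- \frac{1}{59922}\right) + \frac{1616}{5093} \cdot \frac{1}{139526}\right) + 501020 = \left(- \frac{43549}{59922} + \frac{808}{355302959}\right) + 501020 = - \frac{15473040144515}{21290463909198} + 501020 = \frac{10666932754746237445}{21290463909198}$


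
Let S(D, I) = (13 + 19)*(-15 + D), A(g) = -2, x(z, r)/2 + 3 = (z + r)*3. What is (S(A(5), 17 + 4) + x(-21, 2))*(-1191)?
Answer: 790824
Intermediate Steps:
x(z, r) = -6 + 6*r + 6*z (x(z, r) = -6 + 2*((z + r)*3) = -6 + 2*((r + z)*3) = -6 + 2*(3*r + 3*z) = -6 + (6*r + 6*z) = -6 + 6*r + 6*z)
S(D, I) = -480 + 32*D (S(D, I) = 32*(-15 + D) = -480 + 32*D)
(S(A(5), 17 + 4) + x(-21, 2))*(-1191) = ((-480 + 32*(-2)) + (-6 + 6*2 + 6*(-21)))*(-1191) = ((-480 - 64) + (-6 + 12 - 126))*(-1191) = (-544 - 120)*(-1191) = -664*(-1191) = 790824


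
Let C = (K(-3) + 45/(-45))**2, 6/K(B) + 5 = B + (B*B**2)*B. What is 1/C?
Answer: 5329/4489 ≈ 1.1871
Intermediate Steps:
K(B) = 6/(-5 + B + B**4) (K(B) = 6/(-5 + (B + (B*B**2)*B)) = 6/(-5 + (B + B**3*B)) = 6/(-5 + (B + B**4)) = 6/(-5 + B + B**4))
C = 4489/5329 (C = (6/(-5 - 3 + (-3)**4) + 45/(-45))**2 = (6/(-5 - 3 + 81) + 45*(-1/45))**2 = (6/73 - 1)**2 = (-67/73)**2 = 4489/5329 ≈ 0.84237)
1/C = 1/(4489/5329) = 5329/4489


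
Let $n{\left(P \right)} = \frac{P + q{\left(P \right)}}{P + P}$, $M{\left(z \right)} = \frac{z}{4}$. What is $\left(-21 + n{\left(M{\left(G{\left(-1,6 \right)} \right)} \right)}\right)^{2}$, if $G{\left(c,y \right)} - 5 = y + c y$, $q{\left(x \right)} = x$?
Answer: $400$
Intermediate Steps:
$G{\left(c,y \right)} = 5 + y + c y$ ($G{\left(c,y \right)} = 5 + \left(y + c y\right) = 5 + y + c y$)
$M{\left(z \right)} = \frac{z}{4}$ ($M{\left(z \right)} = z \frac{1}{4} = \frac{z}{4}$)
$n{\left(P \right)} = 1$ ($n{\left(P \right)} = \frac{P + P}{P + P} = \frac{2 P}{2 P} = 2 P \frac{1}{2 P} = 1$)
$\left(-21 + n{\left(M{\left(G{\left(-1,6 \right)} \right)} \right)}\right)^{2} = \left(-21 + 1\right)^{2} = \left(-20\right)^{2} = 400$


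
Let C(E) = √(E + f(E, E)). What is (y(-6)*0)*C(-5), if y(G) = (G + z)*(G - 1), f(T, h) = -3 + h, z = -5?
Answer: 0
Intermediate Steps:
C(E) = √(-3 + 2*E) (C(E) = √(E + (-3 + E)) = √(-3 + 2*E))
y(G) = (-1 + G)*(-5 + G) (y(G) = (G - 5)*(G - 1) = (-5 + G)*(-1 + G) = (-1 + G)*(-5 + G))
(y(-6)*0)*C(-5) = ((5 + (-6)² - 6*(-6))*0)*√(-3 + 2*(-5)) = ((5 + 36 + 36)*0)*√(-3 - 10) = (77*0)*√(-13) = 0*(I*√13) = 0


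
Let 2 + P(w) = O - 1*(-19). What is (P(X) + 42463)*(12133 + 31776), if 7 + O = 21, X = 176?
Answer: 1865869046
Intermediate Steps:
O = 14 (O = -7 + 21 = 14)
P(w) = 31 (P(w) = -2 + (14 - 1*(-19)) = -2 + (14 + 19) = -2 + 33 = 31)
(P(X) + 42463)*(12133 + 31776) = (31 + 42463)*(12133 + 31776) = 42494*43909 = 1865869046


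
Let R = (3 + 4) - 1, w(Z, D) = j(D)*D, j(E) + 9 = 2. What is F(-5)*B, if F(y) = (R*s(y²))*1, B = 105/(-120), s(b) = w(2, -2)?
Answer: -147/2 ≈ -73.500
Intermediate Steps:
j(E) = -7 (j(E) = -9 + 2 = -7)
w(Z, D) = -7*D
s(b) = 14 (s(b) = -7*(-2) = 14)
B = -7/8 (B = 105*(-1/120) = -7/8 ≈ -0.87500)
R = 6 (R = 7 - 1 = 6)
F(y) = 84 (F(y) = (6*14)*1 = 84*1 = 84)
F(-5)*B = 84*(-7/8) = -147/2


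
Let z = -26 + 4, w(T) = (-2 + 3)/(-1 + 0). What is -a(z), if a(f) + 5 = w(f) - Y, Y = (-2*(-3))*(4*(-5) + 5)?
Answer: -84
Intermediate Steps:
w(T) = -1 (w(T) = 1/(-1) = 1*(-1) = -1)
Y = -90 (Y = 6*(-20 + 5) = 6*(-15) = -90)
z = -22
a(f) = 84 (a(f) = -5 + (-1 - 1*(-90)) = -5 + (-1 + 90) = -5 + 89 = 84)
-a(z) = -1*84 = -84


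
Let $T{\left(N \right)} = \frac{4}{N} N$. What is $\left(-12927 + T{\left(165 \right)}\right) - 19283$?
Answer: $-32206$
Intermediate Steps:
$T{\left(N \right)} = 4$
$\left(-12927 + T{\left(165 \right)}\right) - 19283 = \left(-12927 + 4\right) - 19283 = -12923 - 19283 = -32206$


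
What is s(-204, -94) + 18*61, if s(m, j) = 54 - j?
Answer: 1246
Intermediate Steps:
s(-204, -94) + 18*61 = (54 - 1*(-94)) + 18*61 = (54 + 94) + 1098 = 148 + 1098 = 1246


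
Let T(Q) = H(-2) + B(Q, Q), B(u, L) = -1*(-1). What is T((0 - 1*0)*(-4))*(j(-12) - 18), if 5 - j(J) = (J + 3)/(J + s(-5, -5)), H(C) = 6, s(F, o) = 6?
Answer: -203/2 ≈ -101.50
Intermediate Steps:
B(u, L) = 1
j(J) = 5 - (3 + J)/(6 + J) (j(J) = 5 - (J + 3)/(J + 6) = 5 - (3 + J)/(6 + J))
T(Q) = 7 (T(Q) = 6 + 1 = 7)
T((0 - 1*0)*(-4))*(j(-12) - 18) = 7*((27 + 4*(-12))/(6 - 12) - 18) = 7*((27 - 48)/(-6) - 18) = 7*(-⅙*(-21) - 18) = 7*(7/2 - 18) = 7*(-29/2) = -203/2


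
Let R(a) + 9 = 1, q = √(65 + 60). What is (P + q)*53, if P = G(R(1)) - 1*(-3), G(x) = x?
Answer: -265 + 265*√5 ≈ 327.56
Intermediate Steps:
q = 5*√5 (q = √125 = 5*√5 ≈ 11.180)
R(a) = -8 (R(a) = -9 + 1 = -8)
P = -5 (P = -8 - 1*(-3) = -8 + 3 = -5)
(P + q)*53 = (-5 + 5*√5)*53 = -265 + 265*√5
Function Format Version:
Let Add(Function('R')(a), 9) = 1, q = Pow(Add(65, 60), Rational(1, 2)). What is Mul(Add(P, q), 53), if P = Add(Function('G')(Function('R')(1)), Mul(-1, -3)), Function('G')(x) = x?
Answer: Add(-265, Mul(265, Pow(5, Rational(1, 2)))) ≈ 327.56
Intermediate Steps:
q = Mul(5, Pow(5, Rational(1, 2))) (q = Pow(125, Rational(1, 2)) = Mul(5, Pow(5, Rational(1, 2))) ≈ 11.180)
Function('R')(a) = -8 (Function('R')(a) = Add(-9, 1) = -8)
P = -5 (P = Add(-8, Mul(-1, -3)) = Add(-8, 3) = -5)
Mul(Add(P, q), 53) = Mul(Add(-5, Mul(5, Pow(5, Rational(1, 2)))), 53) = Add(-265, Mul(265, Pow(5, Rational(1, 2))))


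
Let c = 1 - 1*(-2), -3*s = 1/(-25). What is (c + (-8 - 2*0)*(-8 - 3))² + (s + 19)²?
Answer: 48614101/5625 ≈ 8642.5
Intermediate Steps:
s = 1/75 (s = -⅓/(-25) = -⅓*(-1/25) = 1/75 ≈ 0.013333)
c = 3 (c = 1 + 2 = 3)
(c + (-8 - 2*0)*(-8 - 3))² + (s + 19)² = (3 + (-8 - 2*0)*(-8 - 3))² + (1/75 + 19)² = (3 + (-8 + 0)*(-11))² + (1426/75)² = (3 - 8*(-11))² + 2033476/5625 = (3 + 88)² + 2033476/5625 = 91² + 2033476/5625 = 8281 + 2033476/5625 = 48614101/5625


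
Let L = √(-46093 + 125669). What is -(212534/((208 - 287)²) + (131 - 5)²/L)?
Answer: -212534/6241 - 81*√406/29 ≈ -90.334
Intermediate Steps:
L = 14*√406 (L = √79576 = 14*√406 ≈ 282.09)
-(212534/((208 - 287)²) + (131 - 5)²/L) = -(212534/((208 - 287)²) + (131 - 5)²/((14*√406))) = -(212534/((-79)²) + 126²*(√406/5684)) = -(212534/6241 + 15876*(√406/5684)) = -(212534*(1/6241) + 81*√406/29) = -(212534/6241 + 81*√406/29) = -212534/6241 - 81*√406/29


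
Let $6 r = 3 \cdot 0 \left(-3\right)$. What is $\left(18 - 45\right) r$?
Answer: $0$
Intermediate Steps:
$r = 0$ ($r = \frac{3 \cdot 0 \left(-3\right)}{6} = \frac{3 \cdot 0}{6} = \frac{1}{6} \cdot 0 = 0$)
$\left(18 - 45\right) r = \left(18 - 45\right) 0 = \left(-27\right) 0 = 0$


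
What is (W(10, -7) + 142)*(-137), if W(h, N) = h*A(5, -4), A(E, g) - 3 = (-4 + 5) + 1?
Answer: -26304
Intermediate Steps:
A(E, g) = 5 (A(E, g) = 3 + ((-4 + 5) + 1) = 3 + (1 + 1) = 3 + 2 = 5)
W(h, N) = 5*h (W(h, N) = h*5 = 5*h)
(W(10, -7) + 142)*(-137) = (5*10 + 142)*(-137) = (50 + 142)*(-137) = 192*(-137) = -26304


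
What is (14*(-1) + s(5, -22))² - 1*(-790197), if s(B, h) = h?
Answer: 791493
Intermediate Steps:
(14*(-1) + s(5, -22))² - 1*(-790197) = (14*(-1) - 22)² - 1*(-790197) = (-14 - 22)² + 790197 = (-36)² + 790197 = 1296 + 790197 = 791493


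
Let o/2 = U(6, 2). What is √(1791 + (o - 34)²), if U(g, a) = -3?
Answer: √3391 ≈ 58.232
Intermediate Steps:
o = -6 (o = 2*(-3) = -6)
√(1791 + (o - 34)²) = √(1791 + (-6 - 34)²) = √(1791 + (-40)²) = √(1791 + 1600) = √3391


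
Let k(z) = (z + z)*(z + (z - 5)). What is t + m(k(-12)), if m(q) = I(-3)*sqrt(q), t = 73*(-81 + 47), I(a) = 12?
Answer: -2482 + 24*sqrt(174) ≈ -2165.4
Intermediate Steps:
k(z) = 2*z*(-5 + 2*z) (k(z) = (2*z)*(z + (-5 + z)) = (2*z)*(-5 + 2*z) = 2*z*(-5 + 2*z))
t = -2482 (t = 73*(-34) = -2482)
m(q) = 12*sqrt(q)
t + m(k(-12)) = -2482 + 12*sqrt(2*(-12)*(-5 + 2*(-12))) = -2482 + 12*sqrt(2*(-12)*(-5 - 24)) = -2482 + 12*sqrt(2*(-12)*(-29)) = -2482 + 12*sqrt(696) = -2482 + 12*(2*sqrt(174)) = -2482 + 24*sqrt(174)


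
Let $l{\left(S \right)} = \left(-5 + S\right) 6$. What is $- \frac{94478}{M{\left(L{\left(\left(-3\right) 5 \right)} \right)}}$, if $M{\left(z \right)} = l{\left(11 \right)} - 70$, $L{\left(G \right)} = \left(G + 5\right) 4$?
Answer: $\frac{47239}{17} \approx 2778.8$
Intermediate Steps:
$l{\left(S \right)} = -30 + 6 S$
$L{\left(G \right)} = 20 + 4 G$ ($L{\left(G \right)} = \left(5 + G\right) 4 = 20 + 4 G$)
$M{\left(z \right)} = -34$ ($M{\left(z \right)} = \left(-30 + 6 \cdot 11\right) - 70 = \left(-30 + 66\right) - 70 = 36 - 70 = -34$)
$- \frac{94478}{M{\left(L{\left(\left(-3\right) 5 \right)} \right)}} = - \frac{94478}{-34} = \left(-94478\right) \left(- \frac{1}{34}\right) = \frac{47239}{17}$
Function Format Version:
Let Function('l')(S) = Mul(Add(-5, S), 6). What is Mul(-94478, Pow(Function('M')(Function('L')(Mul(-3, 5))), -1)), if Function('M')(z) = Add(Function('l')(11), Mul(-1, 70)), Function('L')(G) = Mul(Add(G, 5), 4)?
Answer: Rational(47239, 17) ≈ 2778.8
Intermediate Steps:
Function('l')(S) = Add(-30, Mul(6, S))
Function('L')(G) = Add(20, Mul(4, G)) (Function('L')(G) = Mul(Add(5, G), 4) = Add(20, Mul(4, G)))
Function('M')(z) = -34 (Function('M')(z) = Add(Add(-30, Mul(6, 11)), Mul(-1, 70)) = Add(Add(-30, 66), -70) = Add(36, -70) = -34)
Mul(-94478, Pow(Function('M')(Function('L')(Mul(-3, 5))), -1)) = Mul(-94478, Pow(-34, -1)) = Mul(-94478, Rational(-1, 34)) = Rational(47239, 17)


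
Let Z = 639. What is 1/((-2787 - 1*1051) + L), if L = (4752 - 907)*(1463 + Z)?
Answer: 1/8078352 ≈ 1.2379e-7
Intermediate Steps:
L = 8082190 (L = (4752 - 907)*(1463 + 639) = 3845*2102 = 8082190)
1/((-2787 - 1*1051) + L) = 1/((-2787 - 1*1051) + 8082190) = 1/((-2787 - 1051) + 8082190) = 1/(-3838 + 8082190) = 1/8078352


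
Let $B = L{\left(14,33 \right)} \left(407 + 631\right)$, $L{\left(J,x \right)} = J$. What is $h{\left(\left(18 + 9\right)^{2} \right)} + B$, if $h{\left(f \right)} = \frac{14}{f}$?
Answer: $\frac{10593842}{729} \approx 14532.0$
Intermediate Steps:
$B = 14532$ ($B = 14 \left(407 + 631\right) = 14 \cdot 1038 = 14532$)
$h{\left(\left(18 + 9\right)^{2} \right)} + B = \frac{14}{\left(18 + 9\right)^{2}} + 14532 = \frac{14}{27^{2}} + 14532 = \frac{14}{729} + 14532 = \frac{10593842}{729}$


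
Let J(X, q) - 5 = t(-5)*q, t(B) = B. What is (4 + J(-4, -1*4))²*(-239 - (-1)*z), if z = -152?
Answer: -328831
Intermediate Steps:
J(X, q) = 5 - 5*q
(4 + J(-4, -1*4))²*(-239 - (-1)*z) = (4 + (5 - (-5)*4))²*(-239 - (-1)*(-152)) = (4 + (5 - 5*(-4)))²*(-239 - 1*152) = (4 + (5 + 20))²*(-239 - 152) = (4 + 25)²*(-391) = 29²*(-391) = 841*(-391) = -328831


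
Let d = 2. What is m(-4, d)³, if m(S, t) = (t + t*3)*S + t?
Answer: -27000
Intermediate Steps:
m(S, t) = t + 4*S*t (m(S, t) = (t + 3*t)*S + t = (4*t)*S + t = 4*S*t + t = t + 4*S*t)
m(-4, d)³ = (2*(1 + 4*(-4)))³ = (2*(1 - 16))³ = (2*(-15))³ = (-30)³ = -27000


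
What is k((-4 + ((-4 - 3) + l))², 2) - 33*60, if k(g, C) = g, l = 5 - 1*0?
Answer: -1944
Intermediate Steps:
l = 5 (l = 5 + 0 = 5)
k((-4 + ((-4 - 3) + l))², 2) - 33*60 = (-4 + ((-4 - 3) + 5))² - 33*60 = (-4 + (-7 + 5))² - 1980 = (-4 - 2)² - 1980 = (-6)² - 1980 = 36 - 1980 = -1944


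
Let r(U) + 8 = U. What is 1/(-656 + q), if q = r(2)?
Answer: -1/662 ≈ -0.0015106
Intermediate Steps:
r(U) = -8 + U
q = -6 (q = -8 + 2 = -6)
1/(-656 + q) = 1/(-656 - 6) = 1/(-662) = -1/662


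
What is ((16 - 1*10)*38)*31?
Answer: 7068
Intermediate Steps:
((16 - 1*10)*38)*31 = ((16 - 10)*38)*31 = (6*38)*31 = 228*31 = 7068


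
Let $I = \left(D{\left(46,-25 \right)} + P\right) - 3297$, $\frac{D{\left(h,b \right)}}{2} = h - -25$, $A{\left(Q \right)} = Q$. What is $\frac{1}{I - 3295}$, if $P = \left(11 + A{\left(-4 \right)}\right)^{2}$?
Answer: $- \frac{1}{6401} \approx -0.00015623$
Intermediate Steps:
$D{\left(h,b \right)} = 50 + 2 h$ ($D{\left(h,b \right)} = 2 \left(h - -25\right) = 2 \left(h + 25\right) = 2 \left(25 + h\right) = 50 + 2 h$)
$P = 49$ ($P = \left(11 - 4\right)^{2} = 7^{2} = 49$)
$I = -3106$ ($I = \left(\left(50 + 2 \cdot 46\right) + 49\right) - 3297 = \left(\left(50 + 92\right) + 49\right) - 3297 = \left(142 + 49\right) - 3297 = 191 - 3297 = -3106$)
$\frac{1}{I - 3295} = \frac{1}{-3106 - 3295} = \frac{1}{-6401} = - \frac{1}{6401}$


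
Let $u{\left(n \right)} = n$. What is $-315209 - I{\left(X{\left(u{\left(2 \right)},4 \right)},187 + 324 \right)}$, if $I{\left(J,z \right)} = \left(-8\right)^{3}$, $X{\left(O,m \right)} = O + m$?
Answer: $-314697$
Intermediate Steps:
$I{\left(J,z \right)} = -512$
$-315209 - I{\left(X{\left(u{\left(2 \right)},4 \right)},187 + 324 \right)} = -315209 - -512 = -315209 + 512 = -314697$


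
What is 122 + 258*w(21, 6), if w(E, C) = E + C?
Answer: 7088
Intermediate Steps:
w(E, C) = C + E
122 + 258*w(21, 6) = 122 + 258*(6 + 21) = 122 + 258*27 = 122 + 6966 = 7088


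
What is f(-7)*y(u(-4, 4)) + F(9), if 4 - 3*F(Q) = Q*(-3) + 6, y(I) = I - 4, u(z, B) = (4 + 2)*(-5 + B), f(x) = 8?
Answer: -215/3 ≈ -71.667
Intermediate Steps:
u(z, B) = -30 + 6*B (u(z, B) = 6*(-5 + B) = -30 + 6*B)
y(I) = -4 + I
F(Q) = -⅔ + Q (F(Q) = 4/3 - (Q*(-3) + 6)/3 = 4/3 - (-3*Q + 6)/3 = 4/3 - (6 - 3*Q)/3 = 4/3 + (-2 + Q) = -⅔ + Q)
f(-7)*y(u(-4, 4)) + F(9) = 8*(-4 + (-30 + 6*4)) + (-⅔ + 9) = 8*(-4 + (-30 + 24)) + 25/3 = 8*(-4 - 6) + 25/3 = 8*(-10) + 25/3 = -80 + 25/3 = -215/3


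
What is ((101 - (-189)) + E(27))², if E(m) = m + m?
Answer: 118336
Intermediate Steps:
E(m) = 2*m
((101 - (-189)) + E(27))² = ((101 - (-189)) + 2*27)² = ((101 - 1*(-189)) + 54)² = ((101 + 189) + 54)² = (290 + 54)² = 344² = 118336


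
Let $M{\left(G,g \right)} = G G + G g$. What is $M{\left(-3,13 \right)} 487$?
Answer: $-14610$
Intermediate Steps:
$M{\left(G,g \right)} = G^{2} + G g$
$M{\left(-3,13 \right)} 487 = - 3 \left(-3 + 13\right) 487 = \left(-3\right) 10 \cdot 487 = \left(-30\right) 487 = -14610$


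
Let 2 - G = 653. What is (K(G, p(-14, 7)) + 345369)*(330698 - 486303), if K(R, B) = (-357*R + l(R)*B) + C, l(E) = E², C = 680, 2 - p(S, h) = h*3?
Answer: 1162954891615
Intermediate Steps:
G = -651 (G = 2 - 1*653 = 2 - 653 = -651)
p(S, h) = 2 - 3*h (p(S, h) = 2 - h*3 = 2 - 3*h)
K(R, B) = 680 - 357*R + B*R² (K(R, B) = (-357*R + R²*B) + 680 = (-357*R + B*R²) + 680 = 680 - 357*R + B*R²)
(K(G, p(-14, 7)) + 345369)*(330698 - 486303) = ((680 - 357*(-651) + (2 - 3*7)*(-651)²) + 345369)*(330698 - 486303) = ((680 + 232407 + (2 - 21)*423801) + 345369)*(-155605) = ((680 + 232407 - 19*423801) + 345369)*(-155605) = ((680 + 232407 - 8052219) + 345369)*(-155605) = (-7819132 + 345369)*(-155605) = -7473763*(-155605) = 1162954891615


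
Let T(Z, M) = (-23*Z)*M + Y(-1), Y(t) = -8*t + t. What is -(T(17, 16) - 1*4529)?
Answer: 10778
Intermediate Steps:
Y(t) = -7*t
T(Z, M) = 7 - 23*M*Z (T(Z, M) = (-23*Z)*M - 7*(-1) = -23*M*Z + 7 = 7 - 23*M*Z)
-(T(17, 16) - 1*4529) = -((7 - 23*16*17) - 1*4529) = -((7 - 6256) - 4529) = -(-6249 - 4529) = -1*(-10778) = 10778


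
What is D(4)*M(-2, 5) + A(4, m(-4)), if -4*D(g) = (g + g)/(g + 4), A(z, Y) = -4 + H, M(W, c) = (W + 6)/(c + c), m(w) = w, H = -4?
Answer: -81/10 ≈ -8.1000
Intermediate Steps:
M(W, c) = (6 + W)/(2*c) (M(W, c) = (6 + W)/((2*c)) = (6 + W)*(1/(2*c)) = (6 + W)/(2*c))
A(z, Y) = -8 (A(z, Y) = -4 - 4 = -8)
D(g) = -g/(2*(4 + g)) (D(g) = -(g + g)/(4*(g + 4)) = -2*g/(4*(4 + g)) = -g/(2*(4 + g)))
D(4)*M(-2, 5) + A(4, m(-4)) = (-1*4/(8 + 2*4))*((½)*(6 - 2)/5) - 8 = (-1*4/(8 + 8))*((½)*(⅕)*4) - 8 = -1*4/16*(⅖) - 8 = -1*4*1/16*(⅖) - 8 = -¼*⅖ - 8 = -⅒ - 8 = -81/10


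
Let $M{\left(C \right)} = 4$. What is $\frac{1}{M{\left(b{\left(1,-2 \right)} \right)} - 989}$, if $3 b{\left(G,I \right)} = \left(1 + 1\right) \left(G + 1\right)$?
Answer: $- \frac{1}{985} \approx -0.0010152$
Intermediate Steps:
$b{\left(G,I \right)} = \frac{2}{3} + \frac{2 G}{3}$ ($b{\left(G,I \right)} = \frac{\left(1 + 1\right) \left(G + 1\right)}{3} = \frac{2 \left(1 + G\right)}{3} = \frac{2 + 2 G}{3} = \frac{2}{3} + \frac{2 G}{3}$)
$\frac{1}{M{\left(b{\left(1,-2 \right)} \right)} - 989} = \frac{1}{4 - 989} = \frac{1}{-985} = - \frac{1}{985}$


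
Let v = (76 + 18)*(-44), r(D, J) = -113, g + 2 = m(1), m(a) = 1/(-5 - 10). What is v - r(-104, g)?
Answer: -4023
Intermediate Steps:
m(a) = -1/15 (m(a) = 1/(-15) = -1/15)
g = -31/15 (g = -2 - 1/15 = -31/15 ≈ -2.0667)
v = -4136 (v = 94*(-44) = -4136)
v - r(-104, g) = -4136 - 1*(-113) = -4136 + 113 = -4023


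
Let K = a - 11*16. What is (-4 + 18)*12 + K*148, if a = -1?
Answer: -26028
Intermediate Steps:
K = -177 (K = -1 - 11*16 = -1 - 176 = -177)
(-4 + 18)*12 + K*148 = (-4 + 18)*12 - 177*148 = 14*12 - 26196 = 168 - 26196 = -26028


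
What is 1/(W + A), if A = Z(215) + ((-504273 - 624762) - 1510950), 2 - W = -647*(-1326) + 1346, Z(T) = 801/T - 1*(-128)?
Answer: -215/752310644 ≈ -2.8579e-7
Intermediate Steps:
Z(T) = 128 + 801/T (Z(T) = 801/T + 128 = 128 + 801/T)
W = -859266 (W = 2 - (-647*(-1326) + 1346) = 2 - (857922 + 1346) = 2 - 1*859268 = 2 - 859268 = -859266)
A = -567568454/215 (A = (128 + 801/215) + ((-504273 - 624762) - 1510950) = (128 + 801*(1/215)) + (-1129035 - 1510950) = (128 + 801/215) - 2639985 = 28321/215 - 2639985 = -567568454/215 ≈ -2.6399e+6)
1/(W + A) = 1/(-859266 - 567568454/215) = 1/(-752310644/215) = -215/752310644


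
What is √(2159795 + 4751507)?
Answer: √6911302 ≈ 2628.9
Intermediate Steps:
√(2159795 + 4751507) = √6911302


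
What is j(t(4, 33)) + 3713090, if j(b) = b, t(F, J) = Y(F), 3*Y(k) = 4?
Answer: 11139274/3 ≈ 3.7131e+6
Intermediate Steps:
Y(k) = 4/3 (Y(k) = (1/3)*4 = 4/3)
t(F, J) = 4/3
j(t(4, 33)) + 3713090 = 4/3 + 3713090 = 11139274/3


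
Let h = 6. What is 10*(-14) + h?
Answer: -134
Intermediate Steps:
10*(-14) + h = 10*(-14) + 6 = -140 + 6 = -134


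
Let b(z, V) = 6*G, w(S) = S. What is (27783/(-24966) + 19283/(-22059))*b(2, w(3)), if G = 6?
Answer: -12798650/178923 ≈ -71.532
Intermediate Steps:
b(z, V) = 36 (b(z, V) = 6*6 = 36)
(27783/(-24966) + 19283/(-22059))*b(2, w(3)) = (27783/(-24966) + 19283/(-22059))*36 = (27783*(-1/24966) + 19283*(-1/22059))*36 = (-3087/2774 - 19283/22059)*36 = -6399325/3220614*36 = -12798650/178923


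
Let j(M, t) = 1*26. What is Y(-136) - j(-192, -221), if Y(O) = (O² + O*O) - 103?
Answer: 36863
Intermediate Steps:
j(M, t) = 26
Y(O) = -103 + 2*O² (Y(O) = (O² + O²) - 103 = 2*O² - 103 = -103 + 2*O²)
Y(-136) - j(-192, -221) = (-103 + 2*(-136)²) - 1*26 = (-103 + 2*18496) - 26 = (-103 + 36992) - 26 = 36889 - 26 = 36863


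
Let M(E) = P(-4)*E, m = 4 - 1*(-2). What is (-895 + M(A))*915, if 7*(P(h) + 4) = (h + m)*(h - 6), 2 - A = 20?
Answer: -4941915/7 ≈ -7.0599e+5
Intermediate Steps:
m = 6 (m = 4 + 2 = 6)
A = -18 (A = 2 - 1*20 = 2 - 20 = -18)
P(h) = -4 + (-6 + h)*(6 + h)/7 (P(h) = -4 + ((h + 6)*(h - 6))/7 = -4 + ((6 + h)*(-6 + h))/7 = -4 + ((-6 + h)*(6 + h))/7 = -4 + (-6 + h)*(6 + h)/7)
M(E) = -48*E/7 (M(E) = (-64/7 + (⅐)*(-4)²)*E = (-64/7 + (⅐)*16)*E = (-64/7 + 16/7)*E = -48*E/7)
(-895 + M(A))*915 = (-895 - 48/7*(-18))*915 = (-895 + 864/7)*915 = -5401/7*915 = -4941915/7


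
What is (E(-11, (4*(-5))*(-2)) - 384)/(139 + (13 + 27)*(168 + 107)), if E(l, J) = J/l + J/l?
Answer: -4304/122529 ≈ -0.035126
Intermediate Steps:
E(l, J) = 2*J/l
(E(-11, (4*(-5))*(-2)) - 384)/(139 + (13 + 27)*(168 + 107)) = (2*((4*(-5))*(-2))/(-11) - 384)/(139 + (13 + 27)*(168 + 107)) = (2*(-20*(-2))*(-1/11) - 384)/(139 + 40*275) = (2*40*(-1/11) - 384)/(139 + 11000) = (-80/11 - 384)/11139 = -4304/11*1/11139 = -4304/122529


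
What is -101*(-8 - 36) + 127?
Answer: 4571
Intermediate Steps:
-101*(-8 - 36) + 127 = -101*(-44) + 127 = 4444 + 127 = 4571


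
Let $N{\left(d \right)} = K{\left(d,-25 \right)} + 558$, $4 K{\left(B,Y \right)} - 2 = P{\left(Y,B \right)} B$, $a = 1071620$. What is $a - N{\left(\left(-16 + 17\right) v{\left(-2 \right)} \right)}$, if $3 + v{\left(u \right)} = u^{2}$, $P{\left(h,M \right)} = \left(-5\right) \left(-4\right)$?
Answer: $\frac{2142113}{2} \approx 1.0711 \cdot 10^{6}$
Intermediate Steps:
$P{\left(h,M \right)} = 20$
$K{\left(B,Y \right)} = \frac{1}{2} + 5 B$ ($K{\left(B,Y \right)} = \frac{1}{2} + \frac{20 B}{4} = \frac{1}{2} + 5 B$)
$v{\left(u \right)} = -3 + u^{2}$
$N{\left(d \right)} = \frac{1117}{2} + 5 d$ ($N{\left(d \right)} = \left(\frac{1}{2} + 5 d\right) + 558 = \frac{1117}{2} + 5 d$)
$a - N{\left(\left(-16 + 17\right) v{\left(-2 \right)} \right)} = 1071620 - \left(\frac{1117}{2} + 5 \left(-16 + 17\right) \left(-3 + \left(-2\right)^{2}\right)\right) = 1071620 - \left(\frac{1117}{2} + 5 \cdot 1 \left(-3 + 4\right)\right) = 1071620 - \left(\frac{1117}{2} + 5 \cdot 1 \cdot 1\right) = 1071620 - \left(\frac{1117}{2} + 5 \cdot 1\right) = 1071620 - \left(\frac{1117}{2} + 5\right) = 1071620 - \frac{1127}{2} = \frac{2142113}{2}$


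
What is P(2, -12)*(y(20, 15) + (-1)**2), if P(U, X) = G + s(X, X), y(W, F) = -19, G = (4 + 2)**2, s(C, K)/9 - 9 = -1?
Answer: -1944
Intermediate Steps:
s(C, K) = 72 (s(C, K) = 81 + 9*(-1) = 81 - 9 = 72)
G = 36 (G = 6**2 = 36)
P(U, X) = 108 (P(U, X) = 36 + 72 = 108)
P(2, -12)*(y(20, 15) + (-1)**2) = 108*(-19 + (-1)**2) = 108*(-19 + 1) = 108*(-18) = -1944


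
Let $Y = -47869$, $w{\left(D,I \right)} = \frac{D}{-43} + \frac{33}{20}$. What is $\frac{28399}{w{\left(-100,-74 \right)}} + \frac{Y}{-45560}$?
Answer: $\frac{1112881922511}{155769640} \approx 7144.4$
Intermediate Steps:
$w{\left(D,I \right)} = \frac{33}{20} - \frac{D}{43}$ ($w{\left(D,I \right)} = D \left(- \frac{1}{43}\right) + 33 \cdot \frac{1}{20} = - \frac{D}{43} + \frac{33}{20} = \frac{33}{20} - \frac{D}{43}$)
$\frac{28399}{w{\left(-100,-74 \right)}} + \frac{Y}{-45560} = \frac{28399}{\frac{33}{20} - - \frac{100}{43}} - \frac{47869}{-45560} = \frac{28399}{\frac{33}{20} + \frac{100}{43}} - - \frac{47869}{45560} = \frac{28399}{\frac{3419}{860}} + \frac{47869}{45560} = 28399 \cdot \frac{860}{3419} + \frac{47869}{45560} = \frac{24423140}{3419} + \frac{47869}{45560} = \frac{1112881922511}{155769640}$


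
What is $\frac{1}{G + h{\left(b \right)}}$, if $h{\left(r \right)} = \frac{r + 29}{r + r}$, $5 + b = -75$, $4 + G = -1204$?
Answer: $- \frac{160}{193229} \approx -0.00082803$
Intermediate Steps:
$G = -1208$ ($G = -4 - 1204 = -1208$)
$b = -80$ ($b = -5 - 75 = -80$)
$h{\left(r \right)} = \frac{29 + r}{2 r}$
$\frac{1}{G + h{\left(b \right)}} = \frac{1}{-1208 + \frac{29 - 80}{2 \left(-80\right)}} = \frac{1}{-1208 + \frac{1}{2} \left(- \frac{1}{80}\right) \left(-51\right)} = \frac{1}{-1208 + \frac{51}{160}} = \frac{1}{- \frac{193229}{160}} = - \frac{160}{193229}$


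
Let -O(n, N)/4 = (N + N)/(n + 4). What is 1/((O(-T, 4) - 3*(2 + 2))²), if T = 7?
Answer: 9/16 ≈ 0.56250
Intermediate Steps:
O(n, N) = -8*N/(4 + n) (O(n, N) = -4*(N + N)/(n + 4) = -4*2*N/(4 + n) = -8*N/(4 + n))
1/((O(-T, 4) - 3*(2 + 2))²) = 1/((-8*4/(4 - 1*7) - 3*(2 + 2))²) = 1/((-8*4/(4 - 7) - 3*4)²) = 1/((-8*4/(-3) - 12)²) = 1/((-8*4*(-⅓) - 12)²) = 1/((32/3 - 12)²) = 1/((-4/3)²) = 1/(16/9) = 9/16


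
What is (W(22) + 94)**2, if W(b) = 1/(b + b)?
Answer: 17114769/1936 ≈ 8840.3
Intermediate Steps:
W(b) = 1/(2*b)
(W(22) + 94)**2 = ((1/2)/22 + 94)**2 = ((1/2)*(1/22) + 94)**2 = (1/44 + 94)**2 = (4137/44)**2 = 17114769/1936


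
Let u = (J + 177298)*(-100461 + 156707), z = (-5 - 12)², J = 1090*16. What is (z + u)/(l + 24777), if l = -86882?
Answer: -10953233837/62105 ≈ -1.7637e+5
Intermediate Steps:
J = 17440
z = 289 (z = (-17)² = 289)
u = 10953233548 (u = (17440 + 177298)*(-100461 + 156707) = 194738*56246 = 10953233548)
(z + u)/(l + 24777) = (289 + 10953233548)/(-86882 + 24777) = 10953233837/(-62105) = 10953233837*(-1/62105) = -10953233837/62105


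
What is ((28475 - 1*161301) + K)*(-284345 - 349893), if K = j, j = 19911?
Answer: 71614983770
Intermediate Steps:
K = 19911
((28475 - 1*161301) + K)*(-284345 - 349893) = ((28475 - 1*161301) + 19911)*(-284345 - 349893) = ((28475 - 161301) + 19911)*(-634238) = (-132826 + 19911)*(-634238) = -112915*(-634238) = 71614983770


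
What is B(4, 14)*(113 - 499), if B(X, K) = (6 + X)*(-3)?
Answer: 11580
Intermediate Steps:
B(X, K) = -18 - 3*X
B(4, 14)*(113 - 499) = (-18 - 3*4)*(113 - 499) = (-18 - 12)*(-386) = -30*(-386) = 11580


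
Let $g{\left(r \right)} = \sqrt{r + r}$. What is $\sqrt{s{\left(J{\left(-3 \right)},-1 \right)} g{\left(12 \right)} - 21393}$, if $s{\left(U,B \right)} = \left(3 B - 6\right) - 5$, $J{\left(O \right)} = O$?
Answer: $\sqrt{-21393 - 28 \sqrt{6}} \approx 146.5 i$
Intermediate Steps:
$g{\left(r \right)} = \sqrt{2} \sqrt{r}$ ($g{\left(r \right)} = \sqrt{2 r} = \sqrt{2} \sqrt{r}$)
$s{\left(U,B \right)} = -11 + 3 B$ ($s{\left(U,B \right)} = \left(-6 + 3 B\right) - 5 = -11 + 3 B$)
$\sqrt{s{\left(J{\left(-3 \right)},-1 \right)} g{\left(12 \right)} - 21393} = \sqrt{\left(-11 + 3 \left(-1\right)\right) \sqrt{2} \sqrt{12} - 21393} = \sqrt{\left(-11 - 3\right) \sqrt{2} \cdot 2 \sqrt{3} - 21393} = \sqrt{- 14 \cdot 2 \sqrt{6} - 21393} = \sqrt{- 28 \sqrt{6} - 21393} = \sqrt{-21393 - 28 \sqrt{6}}$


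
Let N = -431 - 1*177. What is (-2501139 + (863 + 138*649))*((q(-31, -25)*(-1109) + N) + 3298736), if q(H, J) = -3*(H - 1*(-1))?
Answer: -7710229979052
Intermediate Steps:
q(H, J) = -3 - 3*H (q(H, J) = -3*(H + 1) = -3*(1 + H) = -3 - 3*H)
N = -608 (N = -431 - 177 = -608)
(-2501139 + (863 + 138*649))*((q(-31, -25)*(-1109) + N) + 3298736) = (-2501139 + (863 + 138*649))*(((-3 - 3*(-31))*(-1109) - 608) + 3298736) = (-2501139 + (863 + 89562))*(((-3 + 93)*(-1109) - 608) + 3298736) = (-2501139 + 90425)*((90*(-1109) - 608) + 3298736) = -2410714*((-99810 - 608) + 3298736) = -2410714*(-100418 + 3298736) = -2410714*3198318 = -7710229979052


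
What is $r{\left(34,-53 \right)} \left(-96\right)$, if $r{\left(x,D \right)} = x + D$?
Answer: $1824$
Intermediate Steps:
$r{\left(x,D \right)} = D + x$
$r{\left(34,-53 \right)} \left(-96\right) = \left(-53 + 34\right) \left(-96\right) = \left(-19\right) \left(-96\right) = 1824$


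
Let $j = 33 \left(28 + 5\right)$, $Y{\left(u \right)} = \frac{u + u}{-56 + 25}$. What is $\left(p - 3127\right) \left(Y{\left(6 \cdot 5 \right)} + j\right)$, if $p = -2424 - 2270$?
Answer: $- \frac{263559879}{31} \approx -8.5019 \cdot 10^{6}$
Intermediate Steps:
$p = -4694$
$Y{\left(u \right)} = - \frac{2 u}{31}$ ($Y{\left(u \right)} = \frac{2 u}{-31} = - \frac{2 u}{31}$)
$j = 1089$ ($j = 33 \cdot 33 = 1089$)
$\left(p - 3127\right) \left(Y{\left(6 \cdot 5 \right)} + j\right) = \left(-4694 - 3127\right) \left(- \frac{2 \cdot 6 \cdot 5}{31} + 1089\right) = - 7821 \left(\left(- \frac{2}{31}\right) 30 + 1089\right) = - 7821 \left(- \frac{60}{31} + 1089\right) = \left(-7821\right) \frac{33699}{31} = - \frac{263559879}{31}$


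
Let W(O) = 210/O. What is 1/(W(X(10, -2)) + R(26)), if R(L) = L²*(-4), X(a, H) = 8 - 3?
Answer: -1/2662 ≈ -0.00037566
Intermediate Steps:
X(a, H) = 5
R(L) = -4*L²
1/(W(X(10, -2)) + R(26)) = 1/(210/5 - 4*26²) = 1/(210*(⅕) - 4*676) = 1/(42 - 2704) = 1/(-2662) = -1/2662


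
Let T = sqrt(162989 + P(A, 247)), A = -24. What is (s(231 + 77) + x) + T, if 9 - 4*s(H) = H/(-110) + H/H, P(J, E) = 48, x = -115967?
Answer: -1159643/10 + sqrt(163037) ≈ -1.1556e+5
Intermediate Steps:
s(H) = 2 + H/440 (s(H) = 9/4 - (H/(-110) + H/H)/4 = 9/4 - (H*(-1/110) + 1)/4 = 9/4 - (-H/110 + 1)/4 = 9/4 - (1 - H/110)/4 = 9/4 + (-1/4 + H/440) = 2 + H/440)
T = sqrt(163037) (T = sqrt(162989 + 48) = sqrt(163037) ≈ 403.78)
(s(231 + 77) + x) + T = ((2 + (231 + 77)/440) - 115967) + sqrt(163037) = ((2 + (1/440)*308) - 115967) + sqrt(163037) = ((2 + 7/10) - 115967) + sqrt(163037) = (27/10 - 115967) + sqrt(163037) = -1159643/10 + sqrt(163037)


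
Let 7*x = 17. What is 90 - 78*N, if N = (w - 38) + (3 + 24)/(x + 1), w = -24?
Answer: 17247/4 ≈ 4311.8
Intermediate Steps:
x = 17/7 (x = (1/7)*17 = 17/7 ≈ 2.4286)
N = -433/8 (N = (-24 - 38) + (3 + 24)/(17/7 + 1) = -62 + 27/(24/7) = -62 + 27*(7/24) = -62 + 63/8 = -433/8 ≈ -54.125)
90 - 78*N = 90 - 78*(-433/8) = 90 + 16887/4 = 17247/4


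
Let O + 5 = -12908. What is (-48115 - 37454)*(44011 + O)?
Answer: -2661024762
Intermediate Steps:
O = -12913 (O = -5 - 12908 = -12913)
(-48115 - 37454)*(44011 + O) = (-48115 - 37454)*(44011 - 12913) = -85569*31098 = -2661024762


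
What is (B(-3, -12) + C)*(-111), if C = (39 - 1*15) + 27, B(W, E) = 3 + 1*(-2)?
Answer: -5772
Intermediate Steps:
B(W, E) = 1 (B(W, E) = 3 - 2 = 1)
C = 51 (C = (39 - 15) + 27 = 24 + 27 = 51)
(B(-3, -12) + C)*(-111) = (1 + 51)*(-111) = 52*(-111) = -5772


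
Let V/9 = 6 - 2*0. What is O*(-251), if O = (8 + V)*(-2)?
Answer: 31124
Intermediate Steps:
V = 54 (V = 9*(6 - 2*0) = 9*(6 + 0) = 9*6 = 54)
O = -124 (O = (8 + 54)*(-2) = 62*(-2) = -124)
O*(-251) = -124*(-251) = 31124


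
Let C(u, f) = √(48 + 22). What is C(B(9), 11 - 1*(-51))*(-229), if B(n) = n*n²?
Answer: -229*√70 ≈ -1916.0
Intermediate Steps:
B(n) = n³
C(u, f) = √70
C(B(9), 11 - 1*(-51))*(-229) = √70*(-229) = -229*√70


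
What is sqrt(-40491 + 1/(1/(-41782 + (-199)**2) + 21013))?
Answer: I*sqrt(21261110469117409038)/22914676 ≈ 201.22*I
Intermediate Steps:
sqrt(-40491 + 1/(1/(-41782 + (-199)**2) + 21013)) = sqrt(-40491 + 1/(1/(-41782 + 39601) + 21013)) = sqrt(-40491 + 1/(1/(-2181) + 21013)) = sqrt(-40491 + 1/(-1/2181 + 21013)) = sqrt(-40491 + 1/(45829352/2181)) = sqrt(-40491 + 2181/45829352) = sqrt(-1855676289651/45829352) = I*sqrt(21261110469117409038)/22914676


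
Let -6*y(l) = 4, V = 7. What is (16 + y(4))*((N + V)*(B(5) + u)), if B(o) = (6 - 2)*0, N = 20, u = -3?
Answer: -1242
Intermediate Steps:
y(l) = -2/3 (y(l) = -1/6*4 = -2/3)
B(o) = 0 (B(o) = 4*0 = 0)
(16 + y(4))*((N + V)*(B(5) + u)) = (16 - 2/3)*((20 + 7)*(0 - 3)) = 46*(27*(-3))/3 = (46/3)*(-81) = -1242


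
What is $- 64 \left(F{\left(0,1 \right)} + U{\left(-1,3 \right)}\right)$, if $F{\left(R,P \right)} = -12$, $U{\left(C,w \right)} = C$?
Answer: $832$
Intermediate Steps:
$- 64 \left(F{\left(0,1 \right)} + U{\left(-1,3 \right)}\right) = - 64 \left(-12 - 1\right) = \left(-64\right) \left(-13\right) = 832$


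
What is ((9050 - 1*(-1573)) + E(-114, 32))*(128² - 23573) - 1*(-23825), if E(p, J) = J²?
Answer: -83706458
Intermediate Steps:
((9050 - 1*(-1573)) + E(-114, 32))*(128² - 23573) - 1*(-23825) = ((9050 - 1*(-1573)) + 32²)*(128² - 23573) - 1*(-23825) = ((9050 + 1573) + 1024)*(16384 - 23573) + 23825 = (10623 + 1024)*(-7189) + 23825 = 11647*(-7189) + 23825 = -83730283 + 23825 = -83706458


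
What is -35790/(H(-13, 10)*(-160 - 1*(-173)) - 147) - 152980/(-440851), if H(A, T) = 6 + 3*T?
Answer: -5242983570/47171057 ≈ -111.15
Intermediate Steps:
-35790/(H(-13, 10)*(-160 - 1*(-173)) - 147) - 152980/(-440851) = -35790/((6 + 3*10)*(-160 - 1*(-173)) - 147) - 152980/(-440851) = -35790/((6 + 30)*(-160 + 173) - 147) - 152980*(-1/440851) = -35790/(36*13 - 147) + 152980/440851 = -35790/(468 - 147) + 152980/440851 = -35790/321 + 152980/440851 = -35790*1/321 + 152980/440851 = -11930/107 + 152980/440851 = -5242983570/47171057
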